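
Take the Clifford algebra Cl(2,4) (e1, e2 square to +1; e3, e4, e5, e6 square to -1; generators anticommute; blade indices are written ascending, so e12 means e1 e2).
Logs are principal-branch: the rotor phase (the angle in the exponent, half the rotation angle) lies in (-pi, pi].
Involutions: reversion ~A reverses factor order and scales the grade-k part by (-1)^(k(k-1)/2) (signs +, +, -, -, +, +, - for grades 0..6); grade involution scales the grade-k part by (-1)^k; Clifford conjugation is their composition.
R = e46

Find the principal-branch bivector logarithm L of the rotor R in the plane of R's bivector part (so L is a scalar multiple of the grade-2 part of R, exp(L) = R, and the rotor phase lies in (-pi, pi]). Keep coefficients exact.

The scalar part of R is 0, which fixes the principal-branch rotor phase; the unit plane is then the bivector part divided by the sine of that phase, and L is that plane scaled by the phase.
Concretely: cos(phase) = 0 gives phase = ±pi/2, and since phase/sin(phase) is even the sign is immaterial: L = (phase/sin(phase)) * <R>_2 = (pi/2) * <R>_2.
Answer: pi/2*e46


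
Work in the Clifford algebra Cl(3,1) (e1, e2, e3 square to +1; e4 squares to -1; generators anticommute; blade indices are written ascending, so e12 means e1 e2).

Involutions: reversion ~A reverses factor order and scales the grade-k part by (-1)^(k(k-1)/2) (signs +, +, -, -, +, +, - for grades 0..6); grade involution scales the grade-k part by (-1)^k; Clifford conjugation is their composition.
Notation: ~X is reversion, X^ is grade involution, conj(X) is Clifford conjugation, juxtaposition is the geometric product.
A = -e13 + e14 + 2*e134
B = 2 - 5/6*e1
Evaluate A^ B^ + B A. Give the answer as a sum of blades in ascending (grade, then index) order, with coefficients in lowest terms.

first term: 5/6*e3 - 5/6*e4 - 2*e13 + 2*e14 - 5/3*e34 - 4*e134
second term: 5/6*e3 - 5/6*e4 - 2*e13 + 2*e14 - 5/3*e34 + 4*e134
Answer: 5/3*e3 - 5/3*e4 - 4*e13 + 4*e14 - 10/3*e34


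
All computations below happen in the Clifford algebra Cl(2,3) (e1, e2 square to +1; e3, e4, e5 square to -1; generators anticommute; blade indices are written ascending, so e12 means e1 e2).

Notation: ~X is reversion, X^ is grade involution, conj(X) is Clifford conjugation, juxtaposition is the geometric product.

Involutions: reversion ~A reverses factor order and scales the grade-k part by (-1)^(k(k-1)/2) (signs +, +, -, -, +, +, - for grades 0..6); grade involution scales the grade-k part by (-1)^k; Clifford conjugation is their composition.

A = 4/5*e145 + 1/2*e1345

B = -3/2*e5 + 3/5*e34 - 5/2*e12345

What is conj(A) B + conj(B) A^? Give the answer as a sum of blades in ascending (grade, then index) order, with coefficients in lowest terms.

first term: -5/4*e2 + 6/5*e14 - 3/10*e15 + 2*e23 + 3/4*e134 + 12/25*e135
second term: 5/4*e2 + 6/5*e14 + 3/10*e15 + 2*e23 + 3/4*e134 - 12/25*e135
Answer: 12/5*e14 + 4*e23 + 3/2*e134


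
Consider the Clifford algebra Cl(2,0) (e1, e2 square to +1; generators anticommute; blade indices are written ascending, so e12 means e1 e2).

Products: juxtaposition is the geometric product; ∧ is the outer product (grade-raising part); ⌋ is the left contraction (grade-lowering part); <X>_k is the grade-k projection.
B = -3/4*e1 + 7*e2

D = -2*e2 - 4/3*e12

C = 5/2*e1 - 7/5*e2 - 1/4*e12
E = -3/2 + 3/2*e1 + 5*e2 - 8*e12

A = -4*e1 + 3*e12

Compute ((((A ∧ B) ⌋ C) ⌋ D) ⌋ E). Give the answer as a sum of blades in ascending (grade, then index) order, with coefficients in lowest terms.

step 1: -28*e12
step 2: -7
step 3: 14*e2 + 28/3*e12
step 4: 434/3 + 112*e1
Answer: 434/3 + 112*e1


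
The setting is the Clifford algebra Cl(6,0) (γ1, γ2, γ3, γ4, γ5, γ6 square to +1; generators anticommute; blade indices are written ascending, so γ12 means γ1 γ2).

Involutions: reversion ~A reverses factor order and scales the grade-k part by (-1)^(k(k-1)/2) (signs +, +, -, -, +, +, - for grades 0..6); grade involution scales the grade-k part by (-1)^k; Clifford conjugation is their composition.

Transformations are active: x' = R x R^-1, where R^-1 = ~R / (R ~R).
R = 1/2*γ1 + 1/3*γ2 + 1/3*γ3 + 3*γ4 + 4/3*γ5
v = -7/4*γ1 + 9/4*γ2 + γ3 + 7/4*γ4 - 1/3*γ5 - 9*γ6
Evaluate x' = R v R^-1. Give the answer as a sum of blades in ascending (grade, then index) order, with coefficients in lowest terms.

~R = 1/2*γ1 + 1/3*γ2 + 1/3*γ3 + 3*γ4 + 4/3*γ5, and R ~R = 45/4, so R^-1 = ~R / (45/4).
R v = 361/72 + 41/24*γ12 + 13/12*γ13 + 49/8*γ14 + 13/6*γ15 - 9/2*γ16 - 5/12*γ23 - 37/6*γ24 - 28/9*γ25 - 3*γ26 - 29/12*γ34 - 13/9*γ35 - 3*γ36 - 10/3*γ45 - 27*γ46 - 12*γ56
Answer: 3557/1620*γ1 - 9491/4860*γ2 - 854/1215*γ3 + 499/540*γ4 + 1849/1215*γ5 + 9*γ6


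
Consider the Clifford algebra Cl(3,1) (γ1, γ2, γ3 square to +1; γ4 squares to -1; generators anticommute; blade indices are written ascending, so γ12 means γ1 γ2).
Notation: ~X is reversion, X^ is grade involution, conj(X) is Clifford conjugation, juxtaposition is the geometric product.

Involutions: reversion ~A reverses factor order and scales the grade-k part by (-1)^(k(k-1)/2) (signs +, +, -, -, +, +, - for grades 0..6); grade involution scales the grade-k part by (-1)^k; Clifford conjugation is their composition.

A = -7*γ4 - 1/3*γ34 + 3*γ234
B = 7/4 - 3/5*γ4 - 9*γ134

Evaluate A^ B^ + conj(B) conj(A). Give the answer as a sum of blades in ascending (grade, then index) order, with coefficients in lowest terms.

first term: -21/5 - 3*γ1 + 1/5*γ3 + 49/4*γ4 + 27*γ12 - 63*γ13 + 9/5*γ23 - 7/12*γ34 - 21/4*γ234
second term: -21/5 - 3*γ1 + 1/5*γ3 + 49/4*γ4 - 27*γ12 + 63*γ13 - 9/5*γ23 + 7/12*γ34 + 21/4*γ234
Answer: -42/5 - 6*γ1 + 2/5*γ3 + 49/2*γ4


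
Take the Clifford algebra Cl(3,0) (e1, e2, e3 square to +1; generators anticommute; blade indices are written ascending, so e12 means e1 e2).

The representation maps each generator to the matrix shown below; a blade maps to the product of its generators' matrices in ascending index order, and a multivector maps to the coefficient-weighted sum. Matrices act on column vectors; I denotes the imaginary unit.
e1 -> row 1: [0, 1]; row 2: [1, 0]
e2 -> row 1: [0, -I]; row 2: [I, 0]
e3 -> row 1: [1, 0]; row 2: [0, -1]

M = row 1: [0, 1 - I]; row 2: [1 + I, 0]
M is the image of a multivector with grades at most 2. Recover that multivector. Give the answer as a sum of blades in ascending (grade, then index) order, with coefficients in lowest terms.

Method: 1, rho(e1), rho(e2), rho(e3) form a trace-orthogonal basis of the 2x2 complex matrices (tr(X Y) = 2 if X = Y, else 0), so M = m0*1 + m1*rho(e1) + m2*rho(e2) + m3*rho(e3) with m0 = tr(M)/2 = 0, m1 = tr(M rho(e1))/2 = 1, m2 = tr(M rho(e2))/2 = 1, m3 = tr(M rho(e3))/2 = 0.
Multiplying table entries, the bivector images are rho(e12) = I*rho(e3), rho(e13) = -I*rho(e2), rho(e23) = I*rho(e1); with real blade coefficients the real parts of m0..m3 are the coefficients of 1, e1, e2, e3 and the imaginary parts give the bivectors (e23: Im m1, e13: -Im m2, e12: Im m3).
Answer: e1 + e2


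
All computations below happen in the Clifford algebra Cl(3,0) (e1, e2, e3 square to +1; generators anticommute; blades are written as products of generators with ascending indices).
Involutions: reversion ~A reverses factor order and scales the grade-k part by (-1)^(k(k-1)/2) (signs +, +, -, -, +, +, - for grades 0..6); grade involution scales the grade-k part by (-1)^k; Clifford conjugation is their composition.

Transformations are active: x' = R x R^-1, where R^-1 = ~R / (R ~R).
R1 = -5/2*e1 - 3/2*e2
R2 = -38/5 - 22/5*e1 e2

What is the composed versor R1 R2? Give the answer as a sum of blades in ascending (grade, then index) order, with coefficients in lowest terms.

Distribute over the terms of R1 (each basis-blade product reordered to ascending indices, repeated generators contracted through their squares):
(-5/2*e1) R2 = 19*e1 + 11*e2
(-3/2*e2) R2 = -33/5*e1 + 57/5*e2
Summing the partial products and collecting blades:
Answer: 62/5*e1 + 112/5*e2


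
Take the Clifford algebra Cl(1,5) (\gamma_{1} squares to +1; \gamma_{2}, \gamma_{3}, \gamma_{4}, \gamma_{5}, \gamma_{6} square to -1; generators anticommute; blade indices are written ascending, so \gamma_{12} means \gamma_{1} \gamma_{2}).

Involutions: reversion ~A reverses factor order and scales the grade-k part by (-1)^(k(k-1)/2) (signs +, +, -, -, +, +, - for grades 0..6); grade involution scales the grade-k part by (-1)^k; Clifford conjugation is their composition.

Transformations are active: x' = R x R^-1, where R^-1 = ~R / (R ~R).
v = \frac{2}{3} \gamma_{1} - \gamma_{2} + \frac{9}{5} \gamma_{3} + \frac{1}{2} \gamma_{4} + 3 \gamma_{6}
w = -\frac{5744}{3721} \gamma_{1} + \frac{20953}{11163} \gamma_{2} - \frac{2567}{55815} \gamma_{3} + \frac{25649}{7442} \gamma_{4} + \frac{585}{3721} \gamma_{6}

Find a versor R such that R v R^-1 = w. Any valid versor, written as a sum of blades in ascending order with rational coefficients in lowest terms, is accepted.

Equal squares first: v^2 = w^2 = -\frac{11741}{900}. Then v + w = -\frac{9790}{11163} \gamma_{1} + \frac{9790}{11163} \gamma_{2} + \frac{19580}{11163} \gamma_{3} + \frac{14685}{3721} \gamma_{4} + \frac{11748}{3721} \gamma_{6} is a versor taking v to w, provided it is invertible.
Answer: -\frac{9790}{11163} \gamma_{1} + \frac{9790}{11163} \gamma_{2} + \frac{19580}{11163} \gamma_{3} + \frac{14685}{3721} \gamma_{4} + \frac{11748}{3721} \gamma_{6}


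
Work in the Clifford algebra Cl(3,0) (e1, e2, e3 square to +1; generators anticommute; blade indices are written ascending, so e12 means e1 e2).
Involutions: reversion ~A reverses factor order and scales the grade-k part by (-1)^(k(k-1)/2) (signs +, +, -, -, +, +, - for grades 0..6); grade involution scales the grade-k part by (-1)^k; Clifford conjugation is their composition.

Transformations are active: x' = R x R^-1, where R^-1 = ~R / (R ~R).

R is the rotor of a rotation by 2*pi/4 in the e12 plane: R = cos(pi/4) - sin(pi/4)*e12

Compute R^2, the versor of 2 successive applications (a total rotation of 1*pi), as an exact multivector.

The rotor phase is half the rotation angle and phases add under composition, so 2 steps in the e12 plane accumulate phase 2*(pi/4) = pi/2: R^2 = cos(pi/2) - sin(pi/2)*e12.
cos(pi/2) = 0 and sin(pi/2) = 1, so R^2 = -e12. The net rotation is 1*pi; the rotor keeps the half-angle phase exactly.
Answer: -e12


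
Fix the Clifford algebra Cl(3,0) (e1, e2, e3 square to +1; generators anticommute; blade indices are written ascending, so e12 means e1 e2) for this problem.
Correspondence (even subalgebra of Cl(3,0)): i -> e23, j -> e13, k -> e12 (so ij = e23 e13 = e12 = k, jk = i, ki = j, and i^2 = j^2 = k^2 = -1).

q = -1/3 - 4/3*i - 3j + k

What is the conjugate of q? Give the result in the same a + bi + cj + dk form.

In blades: q = -1/3 + e12 - 3*e13 - 4/3*e23.
Quaternion conjugation is reversion on the even subalgebra: the scalar is fixed and every grade-2 blade flips sign, giving -1/3 - e12 + 3*e13 + 4/3*e23; translating back:
Answer: -1/3 + 4/3*i + 3j - k


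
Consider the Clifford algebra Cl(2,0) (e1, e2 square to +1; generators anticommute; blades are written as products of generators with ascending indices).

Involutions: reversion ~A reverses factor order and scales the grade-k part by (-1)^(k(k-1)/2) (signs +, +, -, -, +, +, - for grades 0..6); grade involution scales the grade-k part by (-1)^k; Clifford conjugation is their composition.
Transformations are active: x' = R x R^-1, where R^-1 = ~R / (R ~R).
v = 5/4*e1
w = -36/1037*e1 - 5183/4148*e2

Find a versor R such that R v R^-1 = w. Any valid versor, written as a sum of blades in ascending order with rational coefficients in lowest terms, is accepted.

Reasoning: v^2 = w^2 = 25/16 since conjugation preserves the quadratic form; R = v + w = 5041/4148*e1 - 5183/4148*e2 is then valid when invertible, keeping its own part and reversing (v - w)/2.
Answer: 5041/4148*e1 - 5183/4148*e2


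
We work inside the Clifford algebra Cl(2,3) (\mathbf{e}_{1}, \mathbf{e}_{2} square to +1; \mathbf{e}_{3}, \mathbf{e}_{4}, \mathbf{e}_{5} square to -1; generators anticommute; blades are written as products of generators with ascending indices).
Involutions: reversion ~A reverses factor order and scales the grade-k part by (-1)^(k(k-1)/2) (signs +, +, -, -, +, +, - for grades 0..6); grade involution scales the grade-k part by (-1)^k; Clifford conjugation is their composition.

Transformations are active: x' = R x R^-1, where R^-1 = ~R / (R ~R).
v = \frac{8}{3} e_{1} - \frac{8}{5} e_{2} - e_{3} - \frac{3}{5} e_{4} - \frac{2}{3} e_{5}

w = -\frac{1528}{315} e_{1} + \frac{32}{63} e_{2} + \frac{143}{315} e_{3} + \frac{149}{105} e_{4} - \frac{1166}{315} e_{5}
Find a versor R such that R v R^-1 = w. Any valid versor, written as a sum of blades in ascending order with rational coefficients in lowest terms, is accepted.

Since q(v) = q(w) = \frac{118}{15}, the sum R = v + w = -\frac{688}{315} e_{1} - \frac{344}{315} e_{2} - \frac{172}{315} e_{3} + \frac{86}{105} e_{4} - \frac{1376}{315} e_{5} does the job whenever invertible.
Answer: -\frac{688}{315} e_{1} - \frac{344}{315} e_{2} - \frac{172}{315} e_{3} + \frac{86}{105} e_{4} - \frac{1376}{315} e_{5}


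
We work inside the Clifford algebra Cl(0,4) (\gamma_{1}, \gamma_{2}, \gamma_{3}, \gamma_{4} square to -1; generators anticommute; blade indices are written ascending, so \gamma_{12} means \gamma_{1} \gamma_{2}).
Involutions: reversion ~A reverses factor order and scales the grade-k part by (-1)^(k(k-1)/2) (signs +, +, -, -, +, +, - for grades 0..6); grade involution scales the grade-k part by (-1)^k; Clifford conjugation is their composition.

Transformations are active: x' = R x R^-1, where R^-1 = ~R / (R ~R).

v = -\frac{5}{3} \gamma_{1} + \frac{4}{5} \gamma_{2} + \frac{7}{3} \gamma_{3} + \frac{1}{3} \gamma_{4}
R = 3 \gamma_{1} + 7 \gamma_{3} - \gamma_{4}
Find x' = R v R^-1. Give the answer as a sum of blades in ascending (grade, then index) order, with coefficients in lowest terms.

~R = 3 \gamma_{1} + 7 \gamma_{3} - \gamma_{4}, and R ~R = -59, so R^-1 = ~R / (-59).
R v = -11 + \frac{12}{5} \gamma_{12} + \frac{56}{3} \gamma_{13} - \frac{2}{3} \gamma_{14} - \frac{28}{5} \gamma_{23} + \frac{4}{5} \gamma_{24} + \frac{14}{3} \gamma_{34}
Answer: \frac{493}{177} \gamma_{1} - \frac{4}{5} \gamma_{2} + \frac{49}{177} \gamma_{3} - \frac{125}{177} \gamma_{4}


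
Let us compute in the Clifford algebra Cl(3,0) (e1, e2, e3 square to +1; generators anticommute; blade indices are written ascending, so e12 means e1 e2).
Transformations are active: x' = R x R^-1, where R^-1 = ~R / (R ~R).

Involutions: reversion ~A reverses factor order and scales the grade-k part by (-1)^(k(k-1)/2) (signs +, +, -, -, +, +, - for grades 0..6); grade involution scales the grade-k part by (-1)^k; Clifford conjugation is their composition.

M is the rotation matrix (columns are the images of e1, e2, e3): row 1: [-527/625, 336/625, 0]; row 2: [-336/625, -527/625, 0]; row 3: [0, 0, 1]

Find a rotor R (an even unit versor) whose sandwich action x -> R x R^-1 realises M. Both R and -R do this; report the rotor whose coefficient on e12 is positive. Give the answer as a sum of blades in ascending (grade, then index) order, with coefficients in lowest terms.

Method: write R = a + b12*e12 + b13*e13 + b23*e23 with a^2 + b12^2 + b13^2 + b23^2 = 1 (so R^-1 = ~R). Expanding the columns R e_j ~R gives tr M = 4a^2 - 1 and, from the antisymmetric part, M21 - M12 = -4a*b12, M13 - M31 = 4a*b13, M32 - M23 = -4a*b23.
Here tr M = -429/625, so a^2 = (1 + tr M)/4 = 49/625 and a = ±7/25. Taking a = 7/25: M21 - M12 = -672/625, M13 - M31 = 0, M32 - M23 = 0, giving b12 = 24/25, b13 = 0, b23 = 0, i.e. R = 7/25 + 24/25*e12.
Its e12 coefficient is already positive.
Answer: 7/25 + 24/25*e12. Sheet selection: the two-to-one cover makes ±R indistinguishable at the matrix level (trace -429/625), so uniqueness comes from the required sign on e12.


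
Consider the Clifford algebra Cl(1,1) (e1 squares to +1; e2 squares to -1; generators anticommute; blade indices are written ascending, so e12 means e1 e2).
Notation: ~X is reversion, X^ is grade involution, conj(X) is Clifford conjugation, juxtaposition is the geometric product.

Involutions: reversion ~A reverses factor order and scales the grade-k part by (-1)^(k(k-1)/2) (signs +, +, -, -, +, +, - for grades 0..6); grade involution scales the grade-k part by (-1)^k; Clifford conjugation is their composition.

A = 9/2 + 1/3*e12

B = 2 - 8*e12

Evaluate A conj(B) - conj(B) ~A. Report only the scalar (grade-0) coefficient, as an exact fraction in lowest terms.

first term: 35/3 + 110/3*e12
second term: 19/3 + 106/3*e12
Answer: 16/3


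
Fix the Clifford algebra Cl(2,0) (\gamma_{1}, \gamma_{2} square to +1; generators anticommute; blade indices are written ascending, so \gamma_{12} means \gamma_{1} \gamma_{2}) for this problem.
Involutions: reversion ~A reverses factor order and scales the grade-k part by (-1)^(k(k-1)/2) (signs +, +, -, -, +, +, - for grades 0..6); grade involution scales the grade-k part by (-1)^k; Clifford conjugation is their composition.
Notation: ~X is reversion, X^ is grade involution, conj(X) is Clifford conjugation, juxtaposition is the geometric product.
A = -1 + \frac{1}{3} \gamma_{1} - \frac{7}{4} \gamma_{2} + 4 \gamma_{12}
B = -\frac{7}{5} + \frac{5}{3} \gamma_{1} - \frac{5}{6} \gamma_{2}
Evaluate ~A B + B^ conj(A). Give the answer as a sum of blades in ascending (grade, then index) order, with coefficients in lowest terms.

first term: \frac{1229}{360} + \frac{6}{5} \gamma_{1} + \frac{199}{20} \gamma_{2} + \frac{1483}{180} \gamma_{12}
second term: \frac{1229}{360} + \frac{82}{15} \gamma_{1} + \frac{203}{60} \gamma_{2} + \frac{533}{180} \gamma_{12}
Answer: \frac{1229}{180} + \frac{20}{3} \gamma_{1} + \frac{40}{3} \gamma_{2} + \frac{56}{5} \gamma_{12}


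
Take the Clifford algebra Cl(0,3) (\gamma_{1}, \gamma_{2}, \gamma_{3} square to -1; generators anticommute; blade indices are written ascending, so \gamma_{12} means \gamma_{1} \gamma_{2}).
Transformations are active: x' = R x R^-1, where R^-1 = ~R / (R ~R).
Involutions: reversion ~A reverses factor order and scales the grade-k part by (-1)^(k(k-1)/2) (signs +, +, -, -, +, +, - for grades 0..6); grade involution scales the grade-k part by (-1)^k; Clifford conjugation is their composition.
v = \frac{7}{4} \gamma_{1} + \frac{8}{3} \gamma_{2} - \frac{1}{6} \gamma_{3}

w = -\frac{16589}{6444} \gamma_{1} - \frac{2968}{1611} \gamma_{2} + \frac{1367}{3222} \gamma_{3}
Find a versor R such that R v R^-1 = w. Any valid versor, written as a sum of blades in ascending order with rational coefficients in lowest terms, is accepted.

The midline construction: v and w both square to -\frac{1469}{144}, so reflecting in their sum -\frac{1328}{1611} \gamma_{1} + \frac{1328}{1611} \gamma_{2} + \frac{415}{1611} \gamma_{3} exchanges them.
Answer: -\frac{1328}{1611} \gamma_{1} + \frac{1328}{1611} \gamma_{2} + \frac{415}{1611} \gamma_{3}


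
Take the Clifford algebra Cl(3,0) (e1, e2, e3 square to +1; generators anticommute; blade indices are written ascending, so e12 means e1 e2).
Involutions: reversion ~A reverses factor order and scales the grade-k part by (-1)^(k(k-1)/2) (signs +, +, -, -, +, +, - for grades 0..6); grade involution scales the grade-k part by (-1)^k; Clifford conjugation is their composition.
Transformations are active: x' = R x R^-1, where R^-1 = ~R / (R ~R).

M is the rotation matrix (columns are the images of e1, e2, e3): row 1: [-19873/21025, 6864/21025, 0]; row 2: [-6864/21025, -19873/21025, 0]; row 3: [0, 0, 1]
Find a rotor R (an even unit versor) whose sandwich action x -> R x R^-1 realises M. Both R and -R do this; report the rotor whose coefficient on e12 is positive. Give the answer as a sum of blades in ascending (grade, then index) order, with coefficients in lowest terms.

Method: write R = a + b12*e12 + b13*e13 + b23*e23 with a^2 + b12^2 + b13^2 + b23^2 = 1 (so R^-1 = ~R). Expanding the columns R e_j ~R gives tr M = 4a^2 - 1 and, from the antisymmetric part, M21 - M12 = -4a*b12, M13 - M31 = 4a*b13, M32 - M23 = -4a*b23.
Here tr M = -18721/21025, so a^2 = (1 + tr M)/4 = 576/21025 and a = ±24/145. Taking a = 24/145: M21 - M12 = -13728/21025, M13 - M31 = 0, M32 - M23 = 0, giving b12 = 143/145, b13 = 0, b23 = 0, i.e. R = 24/145 + 143/145*e12.
Its e12 coefficient is already positive.
Answer: 24/145 + 143/145*e12. Uniqueness: Spin(3) -> SO(3) maps R and -R to the same rotation of trace -18721/21025; fixing the sign of the e12 coefficient removes the ambiguity.


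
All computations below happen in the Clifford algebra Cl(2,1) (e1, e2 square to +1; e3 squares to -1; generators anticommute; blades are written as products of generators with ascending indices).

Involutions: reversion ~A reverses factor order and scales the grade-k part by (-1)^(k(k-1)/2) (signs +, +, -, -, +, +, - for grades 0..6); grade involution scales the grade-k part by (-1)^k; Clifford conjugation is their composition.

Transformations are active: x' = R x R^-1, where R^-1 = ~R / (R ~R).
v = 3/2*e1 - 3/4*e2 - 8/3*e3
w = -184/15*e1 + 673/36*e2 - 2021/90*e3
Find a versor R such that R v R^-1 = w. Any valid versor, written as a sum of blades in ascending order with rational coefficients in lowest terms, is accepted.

Reasoning: v^2 = w^2 = -619/144 since conjugation preserves the quadratic form; R = v + w = -323/30*e1 + 323/18*e2 - 2261/90*e3 is then valid when invertible, keeping its own part and reversing (v - w)/2.
Answer: -323/30*e1 + 323/18*e2 - 2261/90*e3


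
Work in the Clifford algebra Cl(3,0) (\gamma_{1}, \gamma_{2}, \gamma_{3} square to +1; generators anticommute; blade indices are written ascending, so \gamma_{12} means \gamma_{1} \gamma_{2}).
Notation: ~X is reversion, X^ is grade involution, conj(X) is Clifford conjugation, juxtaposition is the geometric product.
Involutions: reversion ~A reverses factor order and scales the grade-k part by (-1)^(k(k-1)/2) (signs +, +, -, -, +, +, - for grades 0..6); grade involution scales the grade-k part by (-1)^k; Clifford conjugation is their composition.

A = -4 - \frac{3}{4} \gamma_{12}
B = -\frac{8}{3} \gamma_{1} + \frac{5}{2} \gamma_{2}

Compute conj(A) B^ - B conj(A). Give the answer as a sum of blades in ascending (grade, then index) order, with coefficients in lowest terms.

first term: -\frac{301}{24} \gamma_{1} + 8 \gamma_{2}
second term: \frac{211}{24} \gamma_{1} - 12 \gamma_{2}
Answer: -\frac{64}{3} \gamma_{1} + 20 \gamma_{2}


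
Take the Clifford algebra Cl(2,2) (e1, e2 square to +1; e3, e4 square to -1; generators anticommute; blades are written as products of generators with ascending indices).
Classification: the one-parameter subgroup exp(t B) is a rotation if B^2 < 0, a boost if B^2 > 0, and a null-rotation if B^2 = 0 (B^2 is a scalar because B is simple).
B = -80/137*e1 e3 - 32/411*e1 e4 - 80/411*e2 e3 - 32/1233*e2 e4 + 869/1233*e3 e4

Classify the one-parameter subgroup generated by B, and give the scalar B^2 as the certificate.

B^2 term by term: the squares give (-80/137)^2*(e1 e3)^2 + (-32/411)^2*(e1 e4)^2 + (-80/411)^2*(e2 e3)^2 + (-32/1233)^2*(e2 e4)^2 + (869/1233)^2*(e3 e4)^2 = 6400/18769*(+1) + 1024/168921*(+1) + 6400/168921*(+1) + 1024/1520289*(+1) + 755161/1520289*(-1) = -1/9 (each basis 2-blade squares to minus the product of its generators' squares); cross terms between blades sharing an index anticommute and cancel; the commuting (index-disjoint) pairs give grade-4 terms 2*c*c'*(blade product), which cancel blade by blade — e1 e2 e3 e4: -5120/168921 + 5120/168921 = 0 — confirming B is simple. So B^2 = -1/9.
Answer: rotation, certificate B^2 = -1/9. Key observation: B^2 = -1/9 is a conjugation invariant, so its sign decides the class regardless of the surface form of B.


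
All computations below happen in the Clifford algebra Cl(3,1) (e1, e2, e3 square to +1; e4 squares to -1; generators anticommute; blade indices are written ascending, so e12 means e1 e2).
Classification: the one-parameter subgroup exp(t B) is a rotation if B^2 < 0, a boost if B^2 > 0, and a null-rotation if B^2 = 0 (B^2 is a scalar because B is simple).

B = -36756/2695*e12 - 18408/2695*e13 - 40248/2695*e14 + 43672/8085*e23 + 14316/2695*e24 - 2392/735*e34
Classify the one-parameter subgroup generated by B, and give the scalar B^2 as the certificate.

B^2 term by term: the squares give (-36756/2695)^2*(e12)^2 + (-18408/2695)^2*(e13)^2 + (-40248/2695)^2*(e14)^2 + (43672/8085)^2*(e23)^2 + (14316/2695)^2*(e24)^2 + (-2392/735)^2*(e34)^2 = 1351003536/7263025*(-1) + 338854464/7263025*(-1) + 1619901504/7263025*(+1) + 1907243584/65367225*(-1) + 204947856/7263025*(+1) + 5721664/540225*(+1) = 0 (each basis 2-blade squares to minus the product of its generators' squares); cross terms between blades sharing an index anticommute and cancel; the commuting (index-disjoint) pairs give grade-4 terms 2*c*c'*(blade product), which cancel blade by blade — e1234: 58613568/660275 + 527057856/7263025 - 1171807104/7263025 = 0 — confirming B is simple. So B^2 = 0.
Answer: null-rotation, certificate B^2 = 0. Check the certificate: B^2 = 0, and that sign is decisive whatever form B takes.


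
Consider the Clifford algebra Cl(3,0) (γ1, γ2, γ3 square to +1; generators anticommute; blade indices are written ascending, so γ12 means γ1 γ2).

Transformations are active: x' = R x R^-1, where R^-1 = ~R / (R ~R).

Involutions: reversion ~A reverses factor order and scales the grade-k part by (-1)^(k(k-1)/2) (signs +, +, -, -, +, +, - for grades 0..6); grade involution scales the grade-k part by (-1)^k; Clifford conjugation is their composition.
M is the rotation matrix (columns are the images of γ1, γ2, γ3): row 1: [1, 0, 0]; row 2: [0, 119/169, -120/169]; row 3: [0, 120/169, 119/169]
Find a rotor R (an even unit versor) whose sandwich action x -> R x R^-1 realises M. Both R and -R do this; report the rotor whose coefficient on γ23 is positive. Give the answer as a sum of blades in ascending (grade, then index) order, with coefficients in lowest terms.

Method: write R = a + b12*γ12 + b13*γ13 + b23*γ23 with a^2 + b12^2 + b13^2 + b23^2 = 1 (so R^-1 = ~R). Expanding the columns R e_j ~R gives tr M = 4a^2 - 1 and, from the antisymmetric part, M21 - M12 = -4a*b12, M13 - M31 = 4a*b13, M32 - M23 = -4a*b23.
Here tr M = 407/169, so a^2 = (1 + tr M)/4 = 144/169 and a = ±12/13. Taking a = 12/13: M21 - M12 = 0, M13 - M31 = 0, M32 - M23 = 240/169, giving b12 = 0, b13 = 0, b23 = -5/13, i.e. R = 12/13 - 5/13*γ23.
Its γ23 coefficient is negative, so report the other preimage -R.
Answer: -12/13 + 5/13*γ23. Recall the cover is two-to-one: with M of trace 407/169, both preimages act alike, and the stated γ23 sign chooses the sheet.


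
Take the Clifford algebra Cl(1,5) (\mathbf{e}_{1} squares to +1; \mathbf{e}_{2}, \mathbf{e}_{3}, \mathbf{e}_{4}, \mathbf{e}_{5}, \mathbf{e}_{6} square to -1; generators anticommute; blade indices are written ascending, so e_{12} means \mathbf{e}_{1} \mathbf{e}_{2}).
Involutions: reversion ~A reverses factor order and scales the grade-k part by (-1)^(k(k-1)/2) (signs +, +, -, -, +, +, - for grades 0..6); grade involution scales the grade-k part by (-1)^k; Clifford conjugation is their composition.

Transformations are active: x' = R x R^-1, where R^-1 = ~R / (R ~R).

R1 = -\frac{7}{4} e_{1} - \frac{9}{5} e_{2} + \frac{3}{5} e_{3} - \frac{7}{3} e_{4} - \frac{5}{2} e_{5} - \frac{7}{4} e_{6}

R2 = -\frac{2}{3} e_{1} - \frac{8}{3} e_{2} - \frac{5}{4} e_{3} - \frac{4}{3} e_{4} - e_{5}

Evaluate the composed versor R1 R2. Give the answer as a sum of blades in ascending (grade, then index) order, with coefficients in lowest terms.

Distribute over the terms of R2 (each basis-blade product reordered to ascending indices, repeated generators contracted through their squares):
R1 (-\frac{2}{3} e_{1}) = \frac{7}{6} - \frac{6}{5} e_{12} + \frac{2}{5} e_{13} - \frac{14}{9} e_{14} - \frac{5}{3} e_{15} - \frac{7}{6} e_{16}
R1 (-\frac{8}{3} e_{2}) = -\frac{24}{5} + \frac{14}{3} e_{12} + \frac{8}{5} e_{23} - \frac{56}{9} e_{24} - \frac{20}{3} e_{25} - \frac{14}{3} e_{26}
R1 (-\frac{5}{4} e_{3}) = \frac{3}{4} + \frac{35}{16} e_{13} + \frac{9}{4} e_{23} - \frac{35}{12} e_{34} - \frac{25}{8} e_{35} - \frac{35}{16} e_{36}
R1 (-\frac{4}{3} e_{4}) = -\frac{28}{9} + \frac{7}{3} e_{14} + \frac{12}{5} e_{24} - \frac{4}{5} e_{34} - \frac{10}{3} e_{45} - \frac{7}{3} e_{46}
R1 (-e_{5}) = -\frac{5}{2} + \frac{7}{4} e_{15} + \frac{9}{5} e_{25} - \frac{3}{5} e_{35} + \frac{7}{3} e_{45} - \frac{7}{4} e_{56}
Summing the partial products and collecting blades:
Answer: -\frac{1529}{180} + \frac{52}{15} e_{12} + \frac{207}{80} e_{13} + \frac{7}{9} e_{14} + \frac{1}{12} e_{15} - \frac{7}{6} e_{16} + \frac{77}{20} e_{23} - \frac{172}{45} e_{24} - \frac{73}{15} e_{25} - \frac{14}{3} e_{26} - \frac{223}{60} e_{34} - \frac{149}{40} e_{35} - \frac{35}{16} e_{36} - e_{45} - \frac{7}{3} e_{46} - \frac{7}{4} e_{56}


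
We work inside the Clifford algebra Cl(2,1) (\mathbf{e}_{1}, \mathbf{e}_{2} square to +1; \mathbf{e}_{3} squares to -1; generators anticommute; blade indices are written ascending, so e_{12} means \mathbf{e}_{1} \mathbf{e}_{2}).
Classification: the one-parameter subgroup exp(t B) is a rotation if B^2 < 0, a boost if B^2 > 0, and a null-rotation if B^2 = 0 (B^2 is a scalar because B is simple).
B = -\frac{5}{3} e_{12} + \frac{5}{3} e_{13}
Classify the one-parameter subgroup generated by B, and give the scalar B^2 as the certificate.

B^2 term by term: the squares give (-\frac{5}{3})^2*(e_{12})^2 + (\frac{5}{3})^2*(e_{13})^2 = \frac{25}{9}*(-1) + \frac{25}{9}*(+1) = 0 (each basis 2-blade squares to minus the product of its generators' squares); cross terms between blades sharing an index anticommute and cancel. So B^2 = 0.
Answer: null-rotation, certificate B^2 = 0. Because 0 is invariant under every versor sandwich, the classification follows from its sign alone.


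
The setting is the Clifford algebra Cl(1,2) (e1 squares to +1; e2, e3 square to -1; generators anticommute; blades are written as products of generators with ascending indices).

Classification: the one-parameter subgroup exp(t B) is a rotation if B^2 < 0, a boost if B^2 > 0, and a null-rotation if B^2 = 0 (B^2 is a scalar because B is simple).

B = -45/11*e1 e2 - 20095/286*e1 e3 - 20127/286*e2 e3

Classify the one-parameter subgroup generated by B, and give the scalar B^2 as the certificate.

B^2 term by term: the squares give (-45/11)^2*(e1 e2)^2 + (-20095/286)^2*(e1 e3)^2 + (-20127/286)^2*(e2 e3)^2 = 2025/121*(+1) + 403809025/81796*(+1) + 405096129/81796*(-1) = 1 (each basis 2-blade squares to minus the product of its generators' squares); cross terms between blades sharing an index anticommute and cancel. So B^2 = 1.
Answer: boost, certificate B^2 = 1. Why this suffices: the scalar 1 survives any versor conjugation, so its sign alone determines the class however B is presented.


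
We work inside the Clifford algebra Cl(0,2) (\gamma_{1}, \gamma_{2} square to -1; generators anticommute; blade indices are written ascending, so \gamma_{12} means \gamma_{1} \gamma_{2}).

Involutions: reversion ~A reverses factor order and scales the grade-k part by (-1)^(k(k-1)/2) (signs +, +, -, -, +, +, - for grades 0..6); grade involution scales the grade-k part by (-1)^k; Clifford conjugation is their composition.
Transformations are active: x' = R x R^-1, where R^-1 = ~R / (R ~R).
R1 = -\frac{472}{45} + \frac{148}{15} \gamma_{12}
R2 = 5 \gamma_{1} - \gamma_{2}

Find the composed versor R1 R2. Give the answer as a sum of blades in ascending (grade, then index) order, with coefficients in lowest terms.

Distribute over the terms of R1 (each basis-blade product reordered to ascending indices, repeated generators contracted through their squares):
(-\frac{472}{45}) R2 = -\frac{472}{9} \gamma_{1} + \frac{472}{45} \gamma_{2}
(\frac{148}{15} \gamma_{12}) R2 = \frac{148}{15} \gamma_{1} + \frac{148}{3} \gamma_{2}
Summing the partial products and collecting blades:
Answer: -\frac{1916}{45} \gamma_{1} + \frac{2692}{45} \gamma_{2}


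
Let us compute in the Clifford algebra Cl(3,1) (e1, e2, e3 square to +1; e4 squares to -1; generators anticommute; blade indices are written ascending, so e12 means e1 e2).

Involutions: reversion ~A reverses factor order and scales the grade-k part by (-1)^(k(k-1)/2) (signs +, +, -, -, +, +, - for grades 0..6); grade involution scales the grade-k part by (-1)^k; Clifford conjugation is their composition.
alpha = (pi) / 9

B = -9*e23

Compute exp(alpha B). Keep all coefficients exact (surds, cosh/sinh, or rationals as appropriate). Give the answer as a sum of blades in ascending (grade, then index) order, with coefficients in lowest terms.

B^2 = (-9)^2*(e23)^2 = 81*(-1) = -81 (a basis 2-blade squares to minus the product of its generators' squares).
B^2 = -81 — a negative square means the series sums to a rotation: l = 9, alpha*l = pi, so exp(alpha B) = cos(pi) + (sin(pi)/9)*B = -1 + (0)*B.
Answer: -1


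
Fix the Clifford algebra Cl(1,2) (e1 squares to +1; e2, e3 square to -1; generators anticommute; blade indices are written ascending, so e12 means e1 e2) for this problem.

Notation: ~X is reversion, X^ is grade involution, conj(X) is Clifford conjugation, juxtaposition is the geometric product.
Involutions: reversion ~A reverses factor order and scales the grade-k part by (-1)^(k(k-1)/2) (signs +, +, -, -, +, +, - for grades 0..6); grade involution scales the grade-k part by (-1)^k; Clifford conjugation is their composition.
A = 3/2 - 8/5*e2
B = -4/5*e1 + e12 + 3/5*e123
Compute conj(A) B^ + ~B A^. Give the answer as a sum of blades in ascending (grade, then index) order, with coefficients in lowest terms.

first term: 14/5*e1 + 11/50*e12 - 24/25*e13 - 9/10*e123
second term: 2/5*e1 - 139/50*e12 - 24/25*e13 - 9/10*e123
Answer: 16/5*e1 - 64/25*e12 - 48/25*e13 - 9/5*e123


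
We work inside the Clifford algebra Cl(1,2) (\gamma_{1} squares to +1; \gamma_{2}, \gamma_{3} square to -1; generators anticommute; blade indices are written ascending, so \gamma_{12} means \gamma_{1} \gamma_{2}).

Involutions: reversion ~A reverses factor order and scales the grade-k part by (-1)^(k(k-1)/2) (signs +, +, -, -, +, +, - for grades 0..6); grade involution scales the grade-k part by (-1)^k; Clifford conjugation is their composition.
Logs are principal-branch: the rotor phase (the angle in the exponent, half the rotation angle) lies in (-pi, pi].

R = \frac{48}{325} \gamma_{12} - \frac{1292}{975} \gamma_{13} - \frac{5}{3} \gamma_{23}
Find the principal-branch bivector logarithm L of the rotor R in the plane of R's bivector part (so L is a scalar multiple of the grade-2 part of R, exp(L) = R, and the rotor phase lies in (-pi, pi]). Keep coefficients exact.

The scalar part of R is 0, so the principal-branch rotor phase is pinned; divide the bivector part by its sine to get the unit plane — L is the phase times that plane.
Concretely: cos(phase) = 0 gives phase = ±\frac{\pi}{2}, and since phase/sin(phase) is even the sign is immaterial: L = (phase/sin(phase)) * <R>_2 = (\frac{\pi}{2}) * <R>_2.
Answer: \frac{24 \pi}{325} \gamma_{12} - \frac{646 \pi}{975} \gamma_{13} - \frac{5 \pi}{6} \gamma_{23}


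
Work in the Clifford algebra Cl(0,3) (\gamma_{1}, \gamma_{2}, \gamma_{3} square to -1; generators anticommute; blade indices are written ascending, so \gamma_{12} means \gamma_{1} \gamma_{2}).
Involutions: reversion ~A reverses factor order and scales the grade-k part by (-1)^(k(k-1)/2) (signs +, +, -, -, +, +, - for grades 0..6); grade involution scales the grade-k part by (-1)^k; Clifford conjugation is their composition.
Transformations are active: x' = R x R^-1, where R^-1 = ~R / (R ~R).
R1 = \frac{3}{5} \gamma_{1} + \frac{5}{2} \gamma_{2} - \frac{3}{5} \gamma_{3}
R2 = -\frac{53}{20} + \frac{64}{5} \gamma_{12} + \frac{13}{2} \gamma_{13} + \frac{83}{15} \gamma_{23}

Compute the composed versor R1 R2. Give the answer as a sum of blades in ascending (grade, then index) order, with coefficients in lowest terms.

Distribute over the terms of R1 (each basis-blade product reordered to ascending indices, repeated generators contracted through their squares):
(\frac{3}{5} \gamma_{1}) R2 = -\frac{159}{100} \gamma_{1} - \frac{192}{25} \gamma_{2} - \frac{39}{10} \gamma_{3} + \frac{83}{25} \gamma_{123}
(\frac{5}{2} \gamma_{2}) R2 = 32 \gamma_{1} - \frac{53}{8} \gamma_{2} - \frac{83}{6} \gamma_{3} - \frac{65}{4} \gamma_{123}
(-\frac{3}{5} \gamma_{3}) R2 = -\frac{39}{10} \gamma_{1} - \frac{83}{25} \gamma_{2} + \frac{159}{100} \gamma_{3} - \frac{192}{25} \gamma_{123}
Summing the partial products and collecting blades:
Answer: \frac{2651}{100} \gamma_{1} - \frac{141}{8} \gamma_{2} - \frac{4843}{300} \gamma_{3} - \frac{2061}{100} \gamma_{123}


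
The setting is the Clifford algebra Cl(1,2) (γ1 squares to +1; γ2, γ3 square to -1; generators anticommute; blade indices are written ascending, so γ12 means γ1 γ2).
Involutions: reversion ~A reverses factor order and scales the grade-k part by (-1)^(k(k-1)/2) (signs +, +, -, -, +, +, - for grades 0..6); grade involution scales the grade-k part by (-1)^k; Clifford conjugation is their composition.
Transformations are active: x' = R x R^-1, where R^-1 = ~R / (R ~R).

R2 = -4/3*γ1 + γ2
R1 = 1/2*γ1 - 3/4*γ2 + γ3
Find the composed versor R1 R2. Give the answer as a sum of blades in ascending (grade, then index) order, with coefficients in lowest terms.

Distribute over the terms of R2 (each basis-blade product reordered to ascending indices, repeated generators contracted through their squares):
R1 (-4/3*γ1) = -2/3 - γ12 + 4/3*γ13
R1 (γ2) = 3/4 + 1/2*γ12 - γ23
Summing the partial products and collecting blades:
Answer: 1/12 - 1/2*γ12 + 4/3*γ13 - γ23


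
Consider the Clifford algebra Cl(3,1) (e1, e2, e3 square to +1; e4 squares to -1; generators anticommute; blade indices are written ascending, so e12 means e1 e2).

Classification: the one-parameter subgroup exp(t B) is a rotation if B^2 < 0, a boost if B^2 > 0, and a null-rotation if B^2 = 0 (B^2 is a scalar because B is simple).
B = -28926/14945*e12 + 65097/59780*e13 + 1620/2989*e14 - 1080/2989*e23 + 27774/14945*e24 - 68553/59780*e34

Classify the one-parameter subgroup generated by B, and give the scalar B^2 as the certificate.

B^2 term by term: the squares give (-28926/14945)^2*(e12)^2 + (65097/59780)^2*(e13)^2 + (1620/2989)^2*(e14)^2 + (-1080/2989)^2*(e23)^2 + (27774/14945)^2*(e24)^2 + (-68553/59780)^2*(e34)^2 = 836713476/223353025*(-1) + 4237619409/3573648400*(-1) + 2624400/8934121*(+1) + 1166400/8934121*(-1) + 771395076/223353025*(+1) + 4699513809/3573648400*(+1) = 0 (each basis 2-blade squares to minus the product of its generators' squares); cross terms between blades sharing an index anticommute and cancel; the commuting (index-disjoint) pairs give grade-4 terms 2*c*c'*(blade product), which cancel blade by blade — e1234: 991482039/223353025 - 904002039/223353025 - 3499200/8934121 = 0 — confirming B is simple. So B^2 = 0.
Answer: null-rotation, certificate B^2 = 0. Key observation: B^2 = 0 is a conjugation invariant, so its sign decides the class regardless of the surface form of B.


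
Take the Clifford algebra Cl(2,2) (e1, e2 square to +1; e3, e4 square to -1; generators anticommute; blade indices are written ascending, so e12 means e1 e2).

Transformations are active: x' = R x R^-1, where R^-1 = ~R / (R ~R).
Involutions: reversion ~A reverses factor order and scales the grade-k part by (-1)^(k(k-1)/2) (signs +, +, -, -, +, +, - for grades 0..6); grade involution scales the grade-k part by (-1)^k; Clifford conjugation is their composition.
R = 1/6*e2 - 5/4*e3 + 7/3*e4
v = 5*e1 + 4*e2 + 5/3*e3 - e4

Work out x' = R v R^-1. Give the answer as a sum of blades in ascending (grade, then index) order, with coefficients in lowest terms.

~R = 1/6*e2 - 5/4*e3 + 7/3*e4, and R ~R = -335/48, so R^-1 = ~R / (-335/48).
R v = 61/12 - 5/6*e12 + 25/4*e13 - 35/3*e14 + 95/18*e23 - 19/2*e24 - 95/36*e34
Answer: -5*e1 - 4264/1005*e2 + 31/201*e3 - 2411/1005*e4


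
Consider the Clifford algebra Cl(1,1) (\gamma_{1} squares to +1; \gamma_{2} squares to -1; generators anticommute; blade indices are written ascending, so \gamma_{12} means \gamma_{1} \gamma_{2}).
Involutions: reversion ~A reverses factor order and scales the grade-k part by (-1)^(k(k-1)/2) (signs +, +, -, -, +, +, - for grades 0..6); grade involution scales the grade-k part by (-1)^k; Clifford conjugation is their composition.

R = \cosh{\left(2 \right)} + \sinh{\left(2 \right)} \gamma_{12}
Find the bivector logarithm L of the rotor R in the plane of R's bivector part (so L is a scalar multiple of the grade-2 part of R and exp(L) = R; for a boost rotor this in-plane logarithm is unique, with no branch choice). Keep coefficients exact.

The scalar part of R is \cosh{\left(2 \right)}, so cosh pins the rapidity up to sign — the sign comes from the bivector part; dividing that part by sinh of the rapidity yields the plane, and the in-plane L = rapidity * plane is unique because the two sign choices cancel.
Concretely: cosh(rapidity) = \cosh{\left(2 \right)} gives rapidity = ±2, and since rapidity/sinh(rapidity) is even the sign is immaterial: L = (rapidity/sinh(rapidity)) * <R>_2 = (\frac{2}{\sinh{\left(2 \right)}}) * <R>_2.
Answer: 2 \gamma_{12}
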